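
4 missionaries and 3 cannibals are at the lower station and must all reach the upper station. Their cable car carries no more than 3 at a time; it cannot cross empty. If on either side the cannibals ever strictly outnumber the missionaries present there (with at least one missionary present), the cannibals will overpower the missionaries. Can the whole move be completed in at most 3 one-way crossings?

Counting alone: each trip to the upper station takes at most 3 across and each return brings at least 1 back, so after t trips out (and t−1 returns) at most 3t − (t−1) of the 7 are across; that first reaches 7 at t = 3, so at least 5 crossings are needed.
Since 3 < 5, 3 crossings cannot be enough. (The shortest complete plan in fact takes 5:)
1. 3 cannibals → the upper station.  (the lower station: 4M 0C; the upper station: 0M 3C)
2. 1 cannibal ← the lower station.  (the lower station: 4M 1C; the upper station: 0M 2C)
3. 3 missionaries → the upper station.  (the lower station: 1M 1C; the upper station: 3M 2C)
4. 1 missionary ← the lower station.  (the lower station: 2M 1C; the upper station: 2M 2C)
5. 2 missionaries and 1 cannibal → the upper station.  (the lower station: 0M 0C; the upper station: 4M 3C)

No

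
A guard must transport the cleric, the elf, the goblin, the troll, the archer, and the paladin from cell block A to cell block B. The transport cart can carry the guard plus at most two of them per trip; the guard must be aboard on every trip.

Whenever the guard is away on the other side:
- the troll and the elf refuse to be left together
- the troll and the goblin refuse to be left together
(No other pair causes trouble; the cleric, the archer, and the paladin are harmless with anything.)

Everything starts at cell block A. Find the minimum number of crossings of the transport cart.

Counting alone: the guard can take at most 2 across per trip to cell block B, so moving all 6 needs at least 3 loaded trips out, with a return between consecutive ones — at least 5 crossings.
The plan below uses exactly 5 crossings, so it is optimal:
1. Guard goes to cell block B with the cleric and the troll.  [cell block A: the archer, the elf, the goblin, the paladin | cell block B: the cleric, the troll]
2. Guard goes back to cell block A alone.  [cell block A: the archer, the elf, the goblin, the paladin | cell block B: the cleric, the troll]
3. Guard goes to cell block B with the archer and the paladin.  [cell block A: the elf, the goblin | cell block B: the archer, the cleric, the paladin, the troll]
4. Guard goes back to cell block A alone.  [cell block A: the elf, the goblin | cell block B: the archer, the cleric, the paladin, the troll]
5. Guard goes to cell block B with the elf and the goblin.  [cell block A: — | cell block B: the archer, the cleric, the elf, the goblin, the paladin, the troll]

5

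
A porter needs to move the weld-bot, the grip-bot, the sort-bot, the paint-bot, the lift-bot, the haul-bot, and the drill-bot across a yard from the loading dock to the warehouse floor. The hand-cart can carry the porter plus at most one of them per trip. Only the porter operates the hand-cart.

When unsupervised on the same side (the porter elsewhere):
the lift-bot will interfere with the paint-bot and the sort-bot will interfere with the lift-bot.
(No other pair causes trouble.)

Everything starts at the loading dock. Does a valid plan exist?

1. Porter goes to the warehouse floor with the lift-bot.
2. Porter goes back to the loading dock alone.
3. Porter goes to the warehouse floor with the weld-bot.
4. Porter goes back to the loading dock alone.
5. Porter goes to the warehouse floor with the grip-bot.
6. Porter goes back to the loading dock alone.
7. Porter goes to the warehouse floor with the sort-bot.
8. Porter goes back to the loading dock with the lift-bot.
9. Porter goes to the warehouse floor with the paint-bot.
10. Porter goes back to the loading dock alone.
11. Porter goes to the warehouse floor with the haul-bot.
12. Porter goes back to the loading dock alone.
13. Porter goes to the warehouse floor with the drill-bot.
14. Porter goes back to the loading dock alone.
15. Porter goes to the warehouse floor with the lift-bot.

Yes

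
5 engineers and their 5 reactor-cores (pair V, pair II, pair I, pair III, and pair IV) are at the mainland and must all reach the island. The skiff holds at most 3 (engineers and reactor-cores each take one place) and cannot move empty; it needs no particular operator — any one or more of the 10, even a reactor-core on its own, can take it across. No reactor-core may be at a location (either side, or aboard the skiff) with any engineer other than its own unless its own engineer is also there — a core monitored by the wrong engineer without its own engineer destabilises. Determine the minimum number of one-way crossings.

Counting alone: each trip to the island takes at most 3 across and each return brings at least 1 back, so after t trips out (and t−1 returns) at most 3t − (t−1) of the 10 are across; that first reaches 10 at t = 5, so at least 9 crossings are needed.
The safety rule pushes this higher. Following every safe sequence of crossings, the most of the 10 that can be at the island as the skiff arrives there on crossing 9 is 9 — never all 10.
So no plan with fewer than 11 crossings exists, and this one achieves 11:
1. engineer V and reactor-core V cross → the island.
2. engineer V crosses ← the mainland.
3. reactor-core I, reactor-core II, and reactor-core III cross → the island.
4. reactor-core V crosses ← the mainland.
5. engineer I, engineer II, and engineer III cross → the island.
6. engineer II and reactor-core II cross ← the mainland.
7. engineer II, engineer IV, and engineer V cross → the island.
8. reactor-core I crosses ← the mainland.
9. reactor-core II and reactor-core V cross → the island.
10. reactor-core V crosses ← the mainland.
11. reactor-core I, reactor-core IV, and reactor-core V cross → the island.

11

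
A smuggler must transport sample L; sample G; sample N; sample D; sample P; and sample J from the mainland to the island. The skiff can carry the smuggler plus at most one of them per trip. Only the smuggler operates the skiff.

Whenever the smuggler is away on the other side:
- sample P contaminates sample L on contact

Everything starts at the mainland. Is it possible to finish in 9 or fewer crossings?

No

Counting alone: the smuggler can take at most 1 across per trip to the island, so moving all 6 needs at least 6 loaded trips out, with a return between consecutive ones — at least 11 crossings.
Since 9 < 11, 9 crossings cannot be enough. (The shortest complete plan in fact takes 11:)
1. Smuggler goes to the island with sample L.  [the mainland: sample D, sample G, sample J, sample N, sample P | the island: sample L]
2. Smuggler goes back to the mainland alone.  [the mainland: sample D, sample G, sample J, sample N, sample P | the island: sample L]
3. Smuggler goes to the island with sample G.  [the mainland: sample D, sample J, sample N, sample P | the island: sample G, sample L]
4. Smuggler goes back to the mainland alone.  [the mainland: sample D, sample J, sample N, sample P | the island: sample G, sample L]
5. Smuggler goes to the island with sample N.  [the mainland: sample D, sample J, sample P | the island: sample G, sample L, sample N]
6. Smuggler goes back to the mainland alone.  [the mainland: sample D, sample J, sample P | the island: sample G, sample L, sample N]
7. Smuggler goes to the island with sample D.  [the mainland: sample J, sample P | the island: sample D, sample G, sample L, sample N]
8. Smuggler goes back to the mainland alone.  [the mainland: sample J, sample P | the island: sample D, sample G, sample L, sample N]
9. Smuggler goes to the island with sample J.  [the mainland: sample P | the island: sample D, sample G, sample J, sample L, sample N]
10. Smuggler goes back to the mainland alone.  [the mainland: sample P | the island: sample D, sample G, sample J, sample L, sample N]
11. Smuggler goes to the island with sample P.  [the mainland: — | the island: sample D, sample G, sample J, sample L, sample N, sample P]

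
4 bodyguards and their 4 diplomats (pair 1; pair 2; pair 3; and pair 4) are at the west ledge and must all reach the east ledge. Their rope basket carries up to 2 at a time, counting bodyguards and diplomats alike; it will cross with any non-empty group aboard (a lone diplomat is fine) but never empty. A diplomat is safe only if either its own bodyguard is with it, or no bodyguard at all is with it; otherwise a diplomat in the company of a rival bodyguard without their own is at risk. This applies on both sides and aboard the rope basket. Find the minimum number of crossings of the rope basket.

impossible

Following every safe sequence of crossings from the start, the most of the 8 that can be at the east ledge as the rope basket arrives there on crossings 1, 3, 5 is 2, 3, 4 respectively; the best ever achieved is 4 of 8.
From crossing 7 on, no configuration arises that was not already reachable earlier: only 44 distinct safe configurations (who is on which side, and where the rope basket is) can ever be reached, none of them has everyone across, and every continuation just revisits them. So no valid plan exists.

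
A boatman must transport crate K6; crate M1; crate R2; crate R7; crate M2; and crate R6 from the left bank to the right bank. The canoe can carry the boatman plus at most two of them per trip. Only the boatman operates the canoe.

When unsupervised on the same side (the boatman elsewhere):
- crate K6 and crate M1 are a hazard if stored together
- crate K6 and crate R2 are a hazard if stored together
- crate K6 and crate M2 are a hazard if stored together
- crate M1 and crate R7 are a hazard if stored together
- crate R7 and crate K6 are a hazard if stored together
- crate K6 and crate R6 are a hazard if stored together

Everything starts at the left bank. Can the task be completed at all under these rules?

Yes

1. Boatman goes to the right bank with crate K6 and crate M1.  [the left bank: crate M2, crate R2, crate R6, crate R7 | the right bank: crate K6, crate M1]
2. Boatman goes back to the left bank with crate K6.  [the left bank: crate K6, crate M2, crate R2, crate R6, crate R7 | the right bank: crate M1]
3. Boatman goes to the right bank with crate K6 and crate R2.  [the left bank: crate M2, crate R6, crate R7 | the right bank: crate K6, crate M1, crate R2]
4. Boatman goes back to the left bank with crate K6.  [the left bank: crate K6, crate M2, crate R6, crate R7 | the right bank: crate M1, crate R2]
5. Boatman goes to the right bank with crate K6 and crate M2.  [the left bank: crate R6, crate R7 | the right bank: crate K6, crate M1, crate M2, crate R2]
6. Boatman goes back to the left bank with crate K6.  [the left bank: crate K6, crate R6, crate R7 | the right bank: crate M1, crate M2, crate R2]
7. Boatman goes to the right bank with crate K6 and crate R6.  [the left bank: crate R7 | the right bank: crate K6, crate M1, crate M2, crate R2, crate R6]
8. Boatman goes back to the left bank with crate K6.  [the left bank: crate K6, crate R7 | the right bank: crate M1, crate M2, crate R2, crate R6]
9. Boatman goes to the right bank with crate K6 and crate R7.  [the left bank: — | the right bank: crate K6, crate M1, crate M2, crate R2, crate R6, crate R7]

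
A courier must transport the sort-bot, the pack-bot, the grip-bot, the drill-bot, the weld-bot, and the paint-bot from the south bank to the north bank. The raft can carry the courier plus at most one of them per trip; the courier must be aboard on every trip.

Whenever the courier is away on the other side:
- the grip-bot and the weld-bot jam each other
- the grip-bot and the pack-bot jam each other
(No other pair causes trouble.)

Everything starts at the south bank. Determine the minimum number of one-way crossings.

Counting alone: the courier can take at most 1 across per trip to the north bank, so moving all 6 needs at least 6 loaded trips out, with a return between consecutive ones — at least 11 crossings.
The safety rule pushes this higher. Following every safe sequence of crossings, the most of the 6 that can be at the north bank as the raft arrives there on crossing 11 is 5 — never all 6.
So no plan with fewer than 13 crossings exists, and this one achieves 13:
1. Courier goes to the north bank with the grip-bot.  [the south bank: the drill-bot, the pack-bot, the paint-bot, the sort-bot, the weld-bot | the north bank: the grip-bot]
2. Courier goes back to the south bank alone.  [the south bank: the drill-bot, the pack-bot, the paint-bot, the sort-bot, the weld-bot | the north bank: the grip-bot]
3. Courier goes to the north bank with the sort-bot.  [the south bank: the drill-bot, the pack-bot, the paint-bot, the weld-bot | the north bank: the grip-bot, the sort-bot]
4. Courier goes back to the south bank alone.  [the south bank: the drill-bot, the pack-bot, the paint-bot, the weld-bot | the north bank: the grip-bot, the sort-bot]
5. Courier goes to the north bank with the pack-bot.  [the south bank: the drill-bot, the paint-bot, the weld-bot | the north bank: the grip-bot, the pack-bot, the sort-bot]
6. Courier goes back to the south bank with the grip-bot.  [the south bank: the drill-bot, the grip-bot, the paint-bot, the weld-bot | the north bank: the pack-bot, the sort-bot]
7. Courier goes to the north bank with the weld-bot.  [the south bank: the drill-bot, the grip-bot, the paint-bot | the north bank: the pack-bot, the sort-bot, the weld-bot]
8. Courier goes back to the south bank alone.  [the south bank: the drill-bot, the grip-bot, the paint-bot | the north bank: the pack-bot, the sort-bot, the weld-bot]
9. Courier goes to the north bank with the drill-bot.  [the south bank: the grip-bot, the paint-bot | the north bank: the drill-bot, the pack-bot, the sort-bot, the weld-bot]
10. Courier goes back to the south bank alone.  [the south bank: the grip-bot, the paint-bot | the north bank: the drill-bot, the pack-bot, the sort-bot, the weld-bot]
11. Courier goes to the north bank with the paint-bot.  [the south bank: the grip-bot | the north bank: the drill-bot, the pack-bot, the paint-bot, the sort-bot, the weld-bot]
12. Courier goes back to the south bank alone.  [the south bank: the grip-bot | the north bank: the drill-bot, the pack-bot, the paint-bot, the sort-bot, the weld-bot]
13. Courier goes to the north bank with the grip-bot.  [the south bank: — | the north bank: the drill-bot, the grip-bot, the pack-bot, the paint-bot, the sort-bot, the weld-bot]

13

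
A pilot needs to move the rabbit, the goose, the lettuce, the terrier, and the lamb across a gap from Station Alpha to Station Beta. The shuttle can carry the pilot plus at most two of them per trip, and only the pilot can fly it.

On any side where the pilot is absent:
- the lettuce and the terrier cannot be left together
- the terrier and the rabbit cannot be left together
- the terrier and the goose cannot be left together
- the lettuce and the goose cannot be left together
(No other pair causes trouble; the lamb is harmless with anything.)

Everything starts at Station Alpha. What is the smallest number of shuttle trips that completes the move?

Counting alone: the pilot can take at most 2 across per trip to Station Beta, so moving all 5 needs at least 3 loaded trips out, with a return between consecutive ones — at least 5 crossings.
The safety rule pushes this higher. Following every safe sequence of crossings, the most of the 5 that can be at Station Beta as the shuttle arrives there on crossing 5 is 4 — never all 5.
So no plan with fewer than 7 crossings exists, and this one achieves 7:
1. Pilot goes to Station Beta with the goose and the terrier.  [Station Alpha: the lamb, the lettuce, the rabbit | Station Beta: the goose, the terrier]
2. Pilot goes back to Station Alpha with the goose.  [Station Alpha: the goose, the lamb, the lettuce, the rabbit | Station Beta: the terrier]
3. Pilot goes to Station Beta with the goose and the rabbit.  [Station Alpha: the lamb, the lettuce | Station Beta: the goose, the rabbit, the terrier]
4. Pilot goes back to Station Alpha with the terrier.  [Station Alpha: the lamb, the lettuce, the terrier | Station Beta: the goose, the rabbit]
5. Pilot goes to Station Beta with the lamb and the lettuce.  [Station Alpha: the terrier | Station Beta: the goose, the lamb, the lettuce, the rabbit]
6. Pilot goes back to Station Alpha with the goose.  [Station Alpha: the goose, the terrier | Station Beta: the lamb, the lettuce, the rabbit]
7. Pilot goes to Station Beta with the goose and the terrier.  [Station Alpha: — | Station Beta: the goose, the lamb, the lettuce, the rabbit, the terrier]

7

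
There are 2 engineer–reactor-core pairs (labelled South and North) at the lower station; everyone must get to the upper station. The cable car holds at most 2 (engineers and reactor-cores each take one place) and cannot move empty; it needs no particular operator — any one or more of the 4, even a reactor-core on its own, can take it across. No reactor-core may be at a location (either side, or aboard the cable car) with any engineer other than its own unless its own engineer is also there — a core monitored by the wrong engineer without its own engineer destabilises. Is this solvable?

Yes

1. engineer South and reactor-core South cross → the upper station.
2. engineer South crosses ← the lower station.
3. engineer North and engineer South cross → the upper station.
4. engineer North crosses ← the lower station.
5. engineer North and reactor-core North cross → the upper station.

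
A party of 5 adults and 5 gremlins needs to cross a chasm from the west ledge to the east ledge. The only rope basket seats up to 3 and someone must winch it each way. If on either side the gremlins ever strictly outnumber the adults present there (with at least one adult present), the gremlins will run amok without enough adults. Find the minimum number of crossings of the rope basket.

11

Counting alone: each trip to the east ledge takes at most 3 across and each return brings at least 1 back, so after t trips out (and t−1 returns) at most 3t − (t−1) of the 10 are across; that first reaches 10 at t = 5, so at least 9 crossings are needed.
The safety rule pushes this higher. Following every safe sequence of crossings, the most of the 10 that can be at the east ledge as the rope basket arrives there on crossing 9 is 9 — never all 10.
So no plan with fewer than 11 crossings exists, and this one achieves 11:
1. 2 gremlins → the east ledge.  (the west ledge: 5A 3G; the east ledge: 0A 2G)
2. 1 gremlin ← the west ledge.  (the west ledge: 5A 4G; the east ledge: 0A 1G)
3. 3 gremlins → the east ledge.  (the west ledge: 5A 1G; the east ledge: 0A 4G)
4. 1 gremlin ← the west ledge.  (the west ledge: 5A 2G; the east ledge: 0A 3G)
5. 3 adults → the east ledge.  (the west ledge: 2A 2G; the east ledge: 3A 3G)
6. 1 adult and 1 gremlin ← the west ledge.  (the west ledge: 3A 3G; the east ledge: 2A 2G)
7. 3 adults → the east ledge.  (the west ledge: 0A 3G; the east ledge: 5A 2G)
8. 1 gremlin ← the west ledge.  (the west ledge: 0A 4G; the east ledge: 5A 1G)
9. 2 gremlins → the east ledge.  (the west ledge: 0A 2G; the east ledge: 5A 3G)
10. 1 gremlin ← the west ledge.  (the west ledge: 0A 3G; the east ledge: 5A 2G)
11. 3 gremlins → the east ledge.  (the west ledge: 0A 0G; the east ledge: 5A 5G)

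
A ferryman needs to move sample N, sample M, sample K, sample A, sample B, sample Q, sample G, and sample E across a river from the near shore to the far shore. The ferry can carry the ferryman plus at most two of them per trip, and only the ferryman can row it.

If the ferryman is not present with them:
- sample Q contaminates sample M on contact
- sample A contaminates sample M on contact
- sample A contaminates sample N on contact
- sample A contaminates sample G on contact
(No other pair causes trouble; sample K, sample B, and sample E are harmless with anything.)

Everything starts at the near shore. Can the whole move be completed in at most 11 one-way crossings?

Yes

Yes — this plan uses 9 crossings (≤ 11):
1. Ferryman goes to the far shore with sample A and sample M.  [the near shore: sample B, sample E, sample G, sample K, sample N, sample Q | the far shore: sample A, sample M]
2. Ferryman goes back to the near shore with sample M.  [the near shore: sample B, sample E, sample G, sample K, sample M, sample N, sample Q | the far shore: sample A]
3. Ferryman goes to the far shore with sample M and sample N.  [the near shore: sample B, sample E, sample G, sample K, sample Q | the far shore: sample A, sample M, sample N]
4. Ferryman goes back to the near shore with sample A.  [the near shore: sample A, sample B, sample E, sample G, sample K, sample Q | the far shore: sample M, sample N]
5. Ferryman goes to the far shore with sample G and sample K.  [the near shore: sample A, sample B, sample E, sample Q | the far shore: sample G, sample K, sample M, sample N]
6. Ferryman goes back to the near shore alone.  [the near shore: sample A, sample B, sample E, sample Q | the far shore: sample G, sample K, sample M, sample N]
7. Ferryman goes to the far shore with sample B and sample E.  [the near shore: sample A, sample Q | the far shore: sample B, sample E, sample G, sample K, sample M, sample N]
8. Ferryman goes back to the near shore alone.  [the near shore: sample A, sample Q | the far shore: sample B, sample E, sample G, sample K, sample M, sample N]
9. Ferryman goes to the far shore with sample A and sample Q.  [the near shore: — | the far shore: sample A, sample B, sample E, sample G, sample K, sample M, sample N, sample Q]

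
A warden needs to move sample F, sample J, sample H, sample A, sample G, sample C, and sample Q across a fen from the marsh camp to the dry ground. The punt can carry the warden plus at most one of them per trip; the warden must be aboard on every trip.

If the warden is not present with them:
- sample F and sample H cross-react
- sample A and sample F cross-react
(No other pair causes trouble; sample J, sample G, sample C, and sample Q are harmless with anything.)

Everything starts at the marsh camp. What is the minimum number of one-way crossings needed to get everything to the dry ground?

Counting alone: the warden can take at most 1 across per trip to the dry ground, so moving all 7 needs at least 7 loaded trips out, with a return between consecutive ones — at least 13 crossings.
The safety rule pushes this higher. Following every safe sequence of crossings, the most of the 7 that can be at the dry ground as the punt arrives there on crossing 13 is 6 — never all 7.
So no plan with fewer than 15 crossings exists, and this one achieves 15:
1. Warden goes to the dry ground with sample F.  [the marsh camp: sample A, sample C, sample G, sample H, sample J, sample Q | the dry ground: sample F]
2. Warden goes back to the marsh camp alone.  [the marsh camp: sample A, sample C, sample G, sample H, sample J, sample Q | the dry ground: sample F]
3. Warden goes to the dry ground with sample J.  [the marsh camp: sample A, sample C, sample G, sample H, sample Q | the dry ground: sample F, sample J]
4. Warden goes back to the marsh camp alone.  [the marsh camp: sample A, sample C, sample G, sample H, sample Q | the dry ground: sample F, sample J]
5. Warden goes to the dry ground with sample H.  [the marsh camp: sample A, sample C, sample G, sample Q | the dry ground: sample F, sample H, sample J]
6. Warden goes back to the marsh camp with sample F.  [the marsh camp: sample A, sample C, sample F, sample G, sample Q | the dry ground: sample H, sample J]
7. Warden goes to the dry ground with sample A.  [the marsh camp: sample C, sample F, sample G, sample Q | the dry ground: sample A, sample H, sample J]
8. Warden goes back to the marsh camp alone.  [the marsh camp: sample C, sample F, sample G, sample Q | the dry ground: sample A, sample H, sample J]
9. Warden goes to the dry ground with sample G.  [the marsh camp: sample C, sample F, sample Q | the dry ground: sample A, sample G, sample H, sample J]
10. Warden goes back to the marsh camp alone.  [the marsh camp: sample C, sample F, sample Q | the dry ground: sample A, sample G, sample H, sample J]
11. Warden goes to the dry ground with sample C.  [the marsh camp: sample F, sample Q | the dry ground: sample A, sample C, sample G, sample H, sample J]
12. Warden goes back to the marsh camp alone.  [the marsh camp: sample F, sample Q | the dry ground: sample A, sample C, sample G, sample H, sample J]
13. Warden goes to the dry ground with sample Q.  [the marsh camp: sample F | the dry ground: sample A, sample C, sample G, sample H, sample J, sample Q]
14. Warden goes back to the marsh camp alone.  [the marsh camp: sample F | the dry ground: sample A, sample C, sample G, sample H, sample J, sample Q]
15. Warden goes to the dry ground with sample F.  [the marsh camp: — | the dry ground: sample A, sample C, sample F, sample G, sample H, sample J, sample Q]

15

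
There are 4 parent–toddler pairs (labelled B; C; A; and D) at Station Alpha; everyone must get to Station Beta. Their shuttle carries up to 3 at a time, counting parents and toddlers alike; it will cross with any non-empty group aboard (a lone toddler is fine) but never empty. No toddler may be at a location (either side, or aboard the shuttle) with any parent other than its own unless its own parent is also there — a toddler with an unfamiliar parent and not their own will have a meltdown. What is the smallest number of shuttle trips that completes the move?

9

Counting alone: each trip to Station Beta takes at most 3 across and each return brings at least 1 back, so after t trips out (and t−1 returns) at most 3t − (t−1) of the 8 are across; that first reaches 8 at t = 4, so at least 7 crossings are needed.
The safety rule pushes this higher. Following every safe sequence of crossings, the most of the 8 that can be at Station Beta as the shuttle arrives there on crossing 7 is 7 — never all 8.
So no plan with fewer than 9 crossings exists, and this one achieves 9:
1. parent B and toddler B cross → Station Beta.
2. parent B crosses ← Station Alpha.
3. parent B, parent C, and toddler C cross → Station Beta.
4. parent B and toddler B cross ← Station Alpha.
5. parent A, parent B, and parent D cross → Station Beta.
6. toddler C crosses ← Station Alpha.
7. toddler B and toddler C cross → Station Beta.
8. toddler B crosses ← Station Alpha.
9. toddler A, toddler B, and toddler D cross → Station Beta.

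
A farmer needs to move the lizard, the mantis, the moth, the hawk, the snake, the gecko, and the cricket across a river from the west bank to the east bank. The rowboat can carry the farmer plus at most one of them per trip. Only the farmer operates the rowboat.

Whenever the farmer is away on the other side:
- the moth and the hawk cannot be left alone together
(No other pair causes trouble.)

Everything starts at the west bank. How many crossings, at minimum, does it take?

Counting alone: the farmer can take at most 1 across per trip to the east bank, so moving all 7 needs at least 7 loaded trips out, with a return between consecutive ones — at least 13 crossings.
The plan below uses exactly 13 crossings, so it is optimal:
1. Farmer goes to the east bank with the moth.  [the west bank: the cricket, the gecko, the hawk, the lizard, the mantis, the snake | the east bank: the moth]
2. Farmer goes back to the west bank alone.  [the west bank: the cricket, the gecko, the hawk, the lizard, the mantis, the snake | the east bank: the moth]
3. Farmer goes to the east bank with the lizard.  [the west bank: the cricket, the gecko, the hawk, the mantis, the snake | the east bank: the lizard, the moth]
4. Farmer goes back to the west bank alone.  [the west bank: the cricket, the gecko, the hawk, the mantis, the snake | the east bank: the lizard, the moth]
5. Farmer goes to the east bank with the mantis.  [the west bank: the cricket, the gecko, the hawk, the snake | the east bank: the lizard, the mantis, the moth]
6. Farmer goes back to the west bank alone.  [the west bank: the cricket, the gecko, the hawk, the snake | the east bank: the lizard, the mantis, the moth]
7. Farmer goes to the east bank with the snake.  [the west bank: the cricket, the gecko, the hawk | the east bank: the lizard, the mantis, the moth, the snake]
8. Farmer goes back to the west bank alone.  [the west bank: the cricket, the gecko, the hawk | the east bank: the lizard, the mantis, the moth, the snake]
9. Farmer goes to the east bank with the gecko.  [the west bank: the cricket, the hawk | the east bank: the gecko, the lizard, the mantis, the moth, the snake]
10. Farmer goes back to the west bank alone.  [the west bank: the cricket, the hawk | the east bank: the gecko, the lizard, the mantis, the moth, the snake]
11. Farmer goes to the east bank with the cricket.  [the west bank: the hawk | the east bank: the cricket, the gecko, the lizard, the mantis, the moth, the snake]
12. Farmer goes back to the west bank alone.  [the west bank: the hawk | the east bank: the cricket, the gecko, the lizard, the mantis, the moth, the snake]
13. Farmer goes to the east bank with the hawk.  [the west bank: — | the east bank: the cricket, the gecko, the hawk, the lizard, the mantis, the moth, the snake]

13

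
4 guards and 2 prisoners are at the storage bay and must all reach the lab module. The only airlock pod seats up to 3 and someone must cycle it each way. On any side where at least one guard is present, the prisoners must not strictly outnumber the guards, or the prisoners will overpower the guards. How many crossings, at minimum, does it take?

5

Counting alone: each trip to the lab module takes at most 3 across and each return brings at least 1 back, so after t trips out (and t−1 returns) at most 3t − (t−1) of the 6 are across; that first reaches 6 at t = 3, so at least 5 crossings are needed.
The plan below uses exactly 5 crossings, so it is optimal:
1. 2 prisoners → the lab module.  (the storage bay: 4G 0P; the lab module: 0G 2P)
2. 1 prisoner ← the storage bay.  (the storage bay: 4G 1P; the lab module: 0G 1P)
3. 2 guards and 1 prisoner → the lab module.  (the storage bay: 2G 0P; the lab module: 2G 2P)
4. 1 prisoner ← the storage bay.  (the storage bay: 2G 1P; the lab module: 2G 1P)
5. 2 guards and 1 prisoner → the lab module.  (the storage bay: 0G 0P; the lab module: 4G 2P)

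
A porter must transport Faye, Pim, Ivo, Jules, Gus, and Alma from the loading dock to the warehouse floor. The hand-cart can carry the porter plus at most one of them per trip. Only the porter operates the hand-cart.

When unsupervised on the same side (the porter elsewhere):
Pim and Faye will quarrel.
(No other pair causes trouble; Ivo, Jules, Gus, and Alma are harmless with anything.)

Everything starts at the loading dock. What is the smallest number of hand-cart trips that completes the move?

11

Counting alone: the porter can take at most 1 across per trip to the warehouse floor, so moving all 6 needs at least 6 loaded trips out, with a return between consecutive ones — at least 11 crossings.
The plan below uses exactly 11 crossings, so it is optimal:
1. Porter goes to the warehouse floor with Faye.
2. Porter goes back to the loading dock alone.
3. Porter goes to the warehouse floor with Ivo.
4. Porter goes back to the loading dock alone.
5. Porter goes to the warehouse floor with Jules.
6. Porter goes back to the loading dock alone.
7. Porter goes to the warehouse floor with Gus.
8. Porter goes back to the loading dock alone.
9. Porter goes to the warehouse floor with Alma.
10. Porter goes back to the loading dock alone.
11. Porter goes to the warehouse floor with Pim.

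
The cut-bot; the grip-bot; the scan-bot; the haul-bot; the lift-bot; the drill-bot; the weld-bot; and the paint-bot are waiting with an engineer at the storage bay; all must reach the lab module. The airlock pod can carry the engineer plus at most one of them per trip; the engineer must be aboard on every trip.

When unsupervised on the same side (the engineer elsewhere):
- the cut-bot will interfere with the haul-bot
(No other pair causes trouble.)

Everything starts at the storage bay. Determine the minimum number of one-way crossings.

Counting alone: the engineer can take at most 1 across per trip to the lab module, so moving all 8 needs at least 8 loaded trips out, with a return between consecutive ones — at least 15 crossings.
The plan below uses exactly 15 crossings, so it is optimal:
1. Engineer goes to the lab module with the cut-bot.
2. Engineer goes back to the storage bay alone.
3. Engineer goes to the lab module with the grip-bot.
4. Engineer goes back to the storage bay alone.
5. Engineer goes to the lab module with the scan-bot.
6. Engineer goes back to the storage bay alone.
7. Engineer goes to the lab module with the lift-bot.
8. Engineer goes back to the storage bay alone.
9. Engineer goes to the lab module with the drill-bot.
10. Engineer goes back to the storage bay alone.
11. Engineer goes to the lab module with the weld-bot.
12. Engineer goes back to the storage bay alone.
13. Engineer goes to the lab module with the paint-bot.
14. Engineer goes back to the storage bay alone.
15. Engineer goes to the lab module with the haul-bot.

15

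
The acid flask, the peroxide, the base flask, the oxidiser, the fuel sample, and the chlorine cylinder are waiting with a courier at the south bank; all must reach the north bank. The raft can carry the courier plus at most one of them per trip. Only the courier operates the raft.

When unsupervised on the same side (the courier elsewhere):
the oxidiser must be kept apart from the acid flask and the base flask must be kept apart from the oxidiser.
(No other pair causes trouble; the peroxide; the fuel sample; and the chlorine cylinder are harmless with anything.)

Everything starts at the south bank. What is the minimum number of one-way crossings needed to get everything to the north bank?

Counting alone: the courier can take at most 1 across per trip to the north bank, so moving all 6 needs at least 6 loaded trips out, with a return between consecutive ones — at least 11 crossings.
The safety rule pushes this higher. Following every safe sequence of crossings, the most of the 6 that can be at the north bank as the raft arrives there on crossing 11 is 5 — never all 6.
So no plan with fewer than 13 crossings exists, and this one achieves 13:
1. Courier goes to the north bank with the oxidiser.  [the south bank: the acid flask, the base flask, the chlorine cylinder, the fuel sample, the peroxide | the north bank: the oxidiser]
2. Courier goes back to the south bank alone.  [the south bank: the acid flask, the base flask, the chlorine cylinder, the fuel sample, the peroxide | the north bank: the oxidiser]
3. Courier goes to the north bank with the acid flask.  [the south bank: the base flask, the chlorine cylinder, the fuel sample, the peroxide | the north bank: the acid flask, the oxidiser]
4. Courier goes back to the south bank with the oxidiser.  [the south bank: the base flask, the chlorine cylinder, the fuel sample, the oxidiser, the peroxide | the north bank: the acid flask]
5. Courier goes to the north bank with the base flask.  [the south bank: the chlorine cylinder, the fuel sample, the oxidiser, the peroxide | the north bank: the acid flask, the base flask]
6. Courier goes back to the south bank alone.  [the south bank: the chlorine cylinder, the fuel sample, the oxidiser, the peroxide | the north bank: the acid flask, the base flask]
7. Courier goes to the north bank with the peroxide.  [the south bank: the chlorine cylinder, the fuel sample, the oxidiser | the north bank: the acid flask, the base flask, the peroxide]
8. Courier goes back to the south bank alone.  [the south bank: the chlorine cylinder, the fuel sample, the oxidiser | the north bank: the acid flask, the base flask, the peroxide]
9. Courier goes to the north bank with the fuel sample.  [the south bank: the chlorine cylinder, the oxidiser | the north bank: the acid flask, the base flask, the fuel sample, the peroxide]
10. Courier goes back to the south bank alone.  [the south bank: the chlorine cylinder, the oxidiser | the north bank: the acid flask, the base flask, the fuel sample, the peroxide]
11. Courier goes to the north bank with the chlorine cylinder.  [the south bank: the oxidiser | the north bank: the acid flask, the base flask, the chlorine cylinder, the fuel sample, the peroxide]
12. Courier goes back to the south bank alone.  [the south bank: the oxidiser | the north bank: the acid flask, the base flask, the chlorine cylinder, the fuel sample, the peroxide]
13. Courier goes to the north bank with the oxidiser.  [the south bank: — | the north bank: the acid flask, the base flask, the chlorine cylinder, the fuel sample, the oxidiser, the peroxide]

13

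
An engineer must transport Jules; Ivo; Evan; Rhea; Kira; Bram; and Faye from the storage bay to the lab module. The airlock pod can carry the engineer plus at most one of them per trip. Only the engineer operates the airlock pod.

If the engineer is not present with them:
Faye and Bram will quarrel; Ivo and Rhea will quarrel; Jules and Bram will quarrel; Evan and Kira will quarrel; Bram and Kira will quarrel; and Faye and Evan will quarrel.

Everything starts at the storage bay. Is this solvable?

Whatever the first load, the items left behind include a forbidden pair without the engineer. No opening move is safe, so no plan exists.

No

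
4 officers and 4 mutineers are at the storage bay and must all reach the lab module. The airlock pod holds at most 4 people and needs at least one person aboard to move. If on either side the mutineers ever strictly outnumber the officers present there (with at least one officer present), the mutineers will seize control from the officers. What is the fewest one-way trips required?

Counting alone: each trip to the lab module takes at most 4 across and each return brings at least 1 back, so after t trips out (and t−1 returns) at most 4t − (t−1) of the 8 are across; that first reaches 8 at t = 3, so at least 5 crossings are needed.
The plan below uses exactly 5 crossings, so it is optimal:
1. 2 mutineers → the lab module.  (the storage bay: 4O 2M; the lab module: 0O 2M)
2. 1 mutineer ← the storage bay.  (the storage bay: 4O 3M; the lab module: 0O 1M)
3. 4 officers → the lab module.  (the storage bay: 0O 3M; the lab module: 4O 1M)
4. 1 mutineer ← the storage bay.  (the storage bay: 0O 4M; the lab module: 4O 0M)
5. 4 mutineers → the lab module.  (the storage bay: 0O 0M; the lab module: 4O 4M)

5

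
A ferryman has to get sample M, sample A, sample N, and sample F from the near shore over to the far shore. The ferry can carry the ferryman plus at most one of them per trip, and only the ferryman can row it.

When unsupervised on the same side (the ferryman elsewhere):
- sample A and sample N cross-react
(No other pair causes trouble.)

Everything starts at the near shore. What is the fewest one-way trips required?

Counting alone: the ferryman can take at most 1 across per trip to the far shore, so moving all 4 needs at least 4 loaded trips out, with a return between consecutive ones — at least 7 crossings.
The plan below uses exactly 7 crossings, so it is optimal:
1. Ferryman goes to the far shore with sample A.
2. Ferryman goes back to the near shore alone.
3. Ferryman goes to the far shore with sample M.
4. Ferryman goes back to the near shore alone.
5. Ferryman goes to the far shore with sample F.
6. Ferryman goes back to the near shore alone.
7. Ferryman goes to the far shore with sample N.

7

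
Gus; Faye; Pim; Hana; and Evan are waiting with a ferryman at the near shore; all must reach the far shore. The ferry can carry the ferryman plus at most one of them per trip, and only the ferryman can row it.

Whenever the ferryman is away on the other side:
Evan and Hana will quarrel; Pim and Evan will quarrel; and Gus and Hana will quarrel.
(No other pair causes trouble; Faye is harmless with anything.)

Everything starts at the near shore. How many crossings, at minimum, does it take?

impossible

Whatever the first load, the items left behind include a forbidden pair without the ferryman. No opening move is safe, so no plan exists.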